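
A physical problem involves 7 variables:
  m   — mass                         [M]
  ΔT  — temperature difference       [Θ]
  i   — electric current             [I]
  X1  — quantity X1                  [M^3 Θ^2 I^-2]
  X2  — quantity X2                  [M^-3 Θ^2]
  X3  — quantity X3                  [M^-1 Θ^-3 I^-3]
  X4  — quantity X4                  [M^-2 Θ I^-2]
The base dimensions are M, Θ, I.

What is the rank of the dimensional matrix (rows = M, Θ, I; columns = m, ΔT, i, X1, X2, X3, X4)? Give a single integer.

Write exponents as rows M,Θ,I / cols m,ΔT,i,X1,X2,X3,X4:
  M: [ 1  0  0  3 -3 -1 -2]
  Θ: [ 0  1  0  2  2 -3  1]
  I: [ 0  0  1 -2  0 -3 -2]
Row reduction gives pivot columns m,ΔT,i; rank = 3

3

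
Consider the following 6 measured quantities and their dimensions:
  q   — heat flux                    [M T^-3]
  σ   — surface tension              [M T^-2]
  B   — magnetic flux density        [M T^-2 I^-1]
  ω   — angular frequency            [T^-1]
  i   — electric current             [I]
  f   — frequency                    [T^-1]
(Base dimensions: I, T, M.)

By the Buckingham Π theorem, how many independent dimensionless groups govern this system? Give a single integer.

Write exponents as rows I,T,M / cols q,σ,B,ω,i,f:
  I: [ 0  0 -1  0  1  0]
  T: [-3 -2 -2 -1  0 -1]
  M: [ 1  1  1  0  0  0]
RREF → pivots at {q,σ,B} ⇒ r = 3
6 vars − rank 3 = 3 Π groups

3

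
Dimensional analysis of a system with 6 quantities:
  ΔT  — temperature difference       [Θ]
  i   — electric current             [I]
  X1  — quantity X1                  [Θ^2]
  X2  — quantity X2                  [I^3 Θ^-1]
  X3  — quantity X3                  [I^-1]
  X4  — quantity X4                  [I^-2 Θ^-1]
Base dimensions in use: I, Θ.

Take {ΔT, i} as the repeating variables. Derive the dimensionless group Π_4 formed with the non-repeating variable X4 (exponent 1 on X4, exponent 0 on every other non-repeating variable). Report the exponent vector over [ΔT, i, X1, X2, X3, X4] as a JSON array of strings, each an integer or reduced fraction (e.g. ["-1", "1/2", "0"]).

Exponent matrix [I,Θ] × [ΔT,i,X1,X2,X3,X4]:
  I: [ 0  1  0  3 -1 -2]
  Θ: [ 1  0  2 -1  0 -1]
Row reduction gives pivot columns ΔT,i; rank = 2
Pivot set = {ΔT,i}, free = {X1,X2,X3,X4}
RREF:
  r0: [   1    0    2   -1    0   -1]
  r1: [   0    1    0    3   -1   -2]
Fix exponent of X4 at 1, X1 at 0, X2 at 0, X3 at 0; solve each RREF row for its pivot's exponent:
  r0: exp(ΔT) + (-1)·1 = 0 ⇒ exp(ΔT) = 1
  r1: exp(i) + (-2)·1 = 0 ⇒ exp(i) = 2
Π_4 = ΔT · i^2 · X4

["1", "2", "0", "0", "0", "1"]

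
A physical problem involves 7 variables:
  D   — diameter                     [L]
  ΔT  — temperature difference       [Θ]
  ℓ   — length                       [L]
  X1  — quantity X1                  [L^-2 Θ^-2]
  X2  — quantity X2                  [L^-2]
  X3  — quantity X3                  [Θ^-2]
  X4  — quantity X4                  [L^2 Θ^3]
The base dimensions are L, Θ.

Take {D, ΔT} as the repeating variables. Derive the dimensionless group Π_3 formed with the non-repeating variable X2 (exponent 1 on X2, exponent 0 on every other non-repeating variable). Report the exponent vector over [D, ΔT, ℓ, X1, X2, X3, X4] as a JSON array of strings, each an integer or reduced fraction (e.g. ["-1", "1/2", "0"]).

Write exponents as rows L,Θ / cols D,ΔT,ℓ,X1,X2,X3,X4:
  L: [ 1  0  1 -2 -2  0  2]
  Θ: [ 0  1  0 -2  0 -2  3]
Row reduction gives pivot columns D,ΔT; rank = 2
Repeat: D,ΔT; free: ℓ,X1,X2,X3,X4
RREF:
  r0: [   1    0    1   -2   -2    0    2]
  r1: [   0    1    0   -2    0   -2    3]
Fix exponent of X2 at 1, ℓ at 0, X1 at 0, X3 at 0, X4 at 0; solve each RREF row for its pivot's exponent:
  r0: exp(D) + (-2)·1 = 0 ⇒ exp(D) = 2
  r1: exp(ΔT) + (0)·1 = 0 ⇒ exp(ΔT) = 0
Π_3 = D^2 · X2

["2", "0", "0", "0", "1", "0", "0"]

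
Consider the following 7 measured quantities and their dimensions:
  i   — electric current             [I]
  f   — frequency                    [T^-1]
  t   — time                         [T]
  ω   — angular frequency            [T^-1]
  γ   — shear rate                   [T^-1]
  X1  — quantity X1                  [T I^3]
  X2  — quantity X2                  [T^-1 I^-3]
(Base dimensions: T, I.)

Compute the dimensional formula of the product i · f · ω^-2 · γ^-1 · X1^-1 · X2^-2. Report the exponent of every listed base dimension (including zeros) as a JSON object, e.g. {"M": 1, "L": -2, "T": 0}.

Write exponents as rows T,I / cols i,f,t,ω,γ,X1,X2:
  T: [ 0 -1  1 -1 -1  1 -1]
  I: [ 1  0  0  0  0  3 -3]
  [T]: (1)·0+(1)·-1+(-2)·-1+(-1)·-1+(-1)·1+(-2)·-1 = 3
  [I]: (1)·1+(1)·0+(-2)·0+(-1)·0+(-1)·3+(-2)·-3 = 4
⇒ T^3 I^4

{"T": 3, "I": 4}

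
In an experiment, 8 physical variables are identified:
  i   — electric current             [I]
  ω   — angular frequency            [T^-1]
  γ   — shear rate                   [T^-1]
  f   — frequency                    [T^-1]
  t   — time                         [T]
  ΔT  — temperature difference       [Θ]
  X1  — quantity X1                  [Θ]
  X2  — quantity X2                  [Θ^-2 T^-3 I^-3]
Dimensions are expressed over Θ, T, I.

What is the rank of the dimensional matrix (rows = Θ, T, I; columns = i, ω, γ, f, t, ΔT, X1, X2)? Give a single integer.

Dimensional matrix (Θ×T×I by i×ω×γ×f×t×ΔT×X1×X2):
  Θ: [ 0  0  0  0  0  1  1 -2]
  T: [ 0 -1 -1 -1  1  0  0 -3]
  I: [ 1  0  0  0  0  0  0 -3]
RREF → pivots at {i,ω,ΔT} ⇒ r = 3

3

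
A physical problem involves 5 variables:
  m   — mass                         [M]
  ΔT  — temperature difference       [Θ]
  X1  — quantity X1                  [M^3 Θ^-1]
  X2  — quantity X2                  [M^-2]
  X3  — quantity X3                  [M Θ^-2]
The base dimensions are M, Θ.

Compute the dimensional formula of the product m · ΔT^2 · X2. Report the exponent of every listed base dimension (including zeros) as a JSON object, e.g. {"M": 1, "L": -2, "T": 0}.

{"M": -1, "Θ": 2}

Write exponents as rows M,Θ / cols m,ΔT,X1,X2,X3:
  M: [ 1  0  3 -2  1]
  Θ: [ 0  1 -1  0 -2]
  [M]: (1)·1+(2)·0+(1)·-2 = -1
  [Θ]: (1)·0+(2)·1+(1)·0 = 2
⇒ M^-1 Θ^2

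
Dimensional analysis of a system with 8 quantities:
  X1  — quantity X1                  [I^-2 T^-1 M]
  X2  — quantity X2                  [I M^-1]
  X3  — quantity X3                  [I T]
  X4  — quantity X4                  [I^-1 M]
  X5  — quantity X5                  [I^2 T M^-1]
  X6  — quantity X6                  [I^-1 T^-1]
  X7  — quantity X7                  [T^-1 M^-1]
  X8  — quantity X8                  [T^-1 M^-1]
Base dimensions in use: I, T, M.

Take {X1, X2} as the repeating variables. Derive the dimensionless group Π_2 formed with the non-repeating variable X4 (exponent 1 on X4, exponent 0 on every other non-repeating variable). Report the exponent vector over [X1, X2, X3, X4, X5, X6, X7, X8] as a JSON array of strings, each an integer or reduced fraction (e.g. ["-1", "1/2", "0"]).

["0", "1", "0", "1", "0", "0", "0", "0"]

Dimensional matrix (I×T×M by X1×X2×X3×X4×X5×X6×X7×X8):
  I: [-2  1  1 -1  2 -1  0  0]
  T: [-1  0  1  0  1 -1 -1 -1]
  M: [ 1 -1  0  1 -1  0 -1 -1]
RREF → pivots at {X1,X2} ⇒ r = 2
Pivot set = {X1,X2}, free = {X3,X4,X5,X6,X7,X8}
RREF:
  r0: [   1    0   -1    0   -1    1    1    1]
  r1: [   0    1   -1   -1    0    1    2    2]
  r2: [   0    0    0    0    0    0    0    0]
Fix exponent of X4 at 1, X3 at 0, X5 at 0, X6 at 0, X7 at 0, X8 at 0; solve each RREF row for its pivot's exponent:
  r0: exp(X1) + (0)·1 = 0 ⇒ exp(X1) = 0
  r1: exp(X2) + (-1)·1 = 0 ⇒ exp(X2) = 1
Π_2 = X2 · X4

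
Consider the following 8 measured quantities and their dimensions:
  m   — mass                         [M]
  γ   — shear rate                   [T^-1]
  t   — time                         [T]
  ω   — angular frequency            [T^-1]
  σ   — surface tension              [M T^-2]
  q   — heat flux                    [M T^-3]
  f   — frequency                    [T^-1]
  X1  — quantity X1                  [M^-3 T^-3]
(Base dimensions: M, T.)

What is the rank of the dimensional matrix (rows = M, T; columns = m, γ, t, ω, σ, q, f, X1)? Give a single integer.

2

Exponent matrix [M,T] × [m,γ,t,ω,σ,q,f,X1]:
  M: [ 1  0  0  0  1  1  0 -3]
  T: [ 0 -1  1 -1 -2 -3 -1 -3]
Echelon form has 2 nonzero rows (pivots: m,γ)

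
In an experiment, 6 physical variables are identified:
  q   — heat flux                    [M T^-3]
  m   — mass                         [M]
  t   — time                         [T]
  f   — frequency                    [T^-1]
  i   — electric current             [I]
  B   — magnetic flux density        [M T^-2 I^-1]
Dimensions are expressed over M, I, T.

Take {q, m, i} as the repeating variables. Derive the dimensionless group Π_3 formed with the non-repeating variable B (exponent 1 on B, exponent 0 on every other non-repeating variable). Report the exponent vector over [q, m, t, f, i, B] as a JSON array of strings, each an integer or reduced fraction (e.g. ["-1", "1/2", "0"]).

Write exponents as rows M,I,T / cols q,m,t,f,i,B:
  M: [ 1  1  0  0  0  1]
  I: [ 0  0  0  0  1 -1]
  T: [-3  0  1 -1  0 -2]
Echelon form has 3 nonzero rows (pivots: q,m,i)
Pivot set = {q,m,i}, free = {t,f,B}
RREF:
  r0: [   1    0 -1/3  1/3    0  2/3]
  r1: [   0    1  1/3 -1/3    0  1/3]
  r2: [   0    0    0    0    1   -1]
Fix exponent of B at 1, t at 0, f at 0; solve each RREF row for its pivot's exponent:
  r0: exp(q) + (2/3)·1 = 0 ⇒ exp(q) = -2/3
  r1: exp(m) + (1/3)·1 = 0 ⇒ exp(m) = -1/3
  r2: exp(i) + (-1)·1 = 0 ⇒ exp(i) = 1
Π_3 = q^(-2/3) · m^(-1/3) · i · B

["-2/3", "-1/3", "0", "0", "1", "1"]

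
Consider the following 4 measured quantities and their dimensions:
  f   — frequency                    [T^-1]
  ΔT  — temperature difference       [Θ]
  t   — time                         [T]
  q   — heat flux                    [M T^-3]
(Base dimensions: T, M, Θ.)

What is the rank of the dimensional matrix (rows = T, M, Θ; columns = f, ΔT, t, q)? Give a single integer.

Write exponents as rows T,M,Θ / cols f,ΔT,t,q:
  T: [-1  0  1 -3]
  M: [ 0  0  0  1]
  Θ: [ 0  1  0  0]
RREF → pivots at {f,ΔT,q} ⇒ r = 3

3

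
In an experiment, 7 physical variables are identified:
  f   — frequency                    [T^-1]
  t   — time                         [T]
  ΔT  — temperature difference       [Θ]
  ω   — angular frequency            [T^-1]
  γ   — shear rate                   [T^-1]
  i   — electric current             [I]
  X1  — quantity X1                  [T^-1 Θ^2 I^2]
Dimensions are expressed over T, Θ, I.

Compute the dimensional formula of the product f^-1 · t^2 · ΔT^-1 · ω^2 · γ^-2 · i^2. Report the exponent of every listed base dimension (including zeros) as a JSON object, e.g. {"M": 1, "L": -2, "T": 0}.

{"T": 3, "Θ": -1, "I": 2}

Dimensional matrix (T×Θ×I by f×t×ΔT×ω×γ×i×X1):
  T: [-1  1  0 -1 -1  0 -1]
  Θ: [ 0  0  1  0  0  0  2]
  I: [ 0  0  0  0  0  1  2]
  [T]: (-1)·-1+(2)·1+(-1)·0+(2)·-1+(-2)·-1+(2)·0 = 3
  [Θ]: (-1)·0+(2)·0+(-1)·1+(2)·0+(-2)·0+(2)·0 = -1
  [I]: (-1)·0+(2)·0+(-1)·0+(2)·0+(-2)·0+(2)·1 = 2
⇒ T^3 Θ^-1 I^2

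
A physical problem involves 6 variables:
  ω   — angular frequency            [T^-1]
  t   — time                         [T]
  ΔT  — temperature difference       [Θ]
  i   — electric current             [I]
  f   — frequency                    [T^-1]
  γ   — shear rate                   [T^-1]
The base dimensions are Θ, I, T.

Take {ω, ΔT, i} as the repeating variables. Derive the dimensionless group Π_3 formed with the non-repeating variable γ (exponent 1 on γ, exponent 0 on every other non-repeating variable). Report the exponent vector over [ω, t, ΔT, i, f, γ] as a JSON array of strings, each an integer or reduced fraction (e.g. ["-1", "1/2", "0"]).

["-1", "0", "0", "0", "0", "1"]

Write exponents as rows Θ,I,T / cols ω,t,ΔT,i,f,γ:
  Θ: [ 0  0  1  0  0  0]
  I: [ 0  0  0  1  0  0]
  T: [-1  1  0  0 -1 -1]
Row reduction gives pivot columns ω,ΔT,i; rank = 3
Repeat: ω,ΔT,i; free: t,f,γ
RREF:
  r0: [   1   -1    0    0    1    1]
  r1: [   0    0    1    0    0    0]
  r2: [   0    0    0    1    0    0]
Fix exponent of γ at 1, t at 0, f at 0; solve each RREF row for its pivot's exponent:
  r0: exp(ω) + (1)·1 = 0 ⇒ exp(ω) = -1
  r1: exp(ΔT) + (0)·1 = 0 ⇒ exp(ΔT) = 0
  r2: exp(i) + (0)·1 = 0 ⇒ exp(i) = 0
Π_3 = ω^-1 · γ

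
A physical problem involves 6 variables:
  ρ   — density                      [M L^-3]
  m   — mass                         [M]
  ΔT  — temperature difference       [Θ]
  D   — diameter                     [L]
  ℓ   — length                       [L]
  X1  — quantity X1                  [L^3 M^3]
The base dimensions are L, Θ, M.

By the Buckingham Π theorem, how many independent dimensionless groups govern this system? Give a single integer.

Dimensional matrix (L×Θ×M by ρ×m×ΔT×D×ℓ×X1):
  L: [-3  0  0  1  1  3]
  Θ: [ 0  0  1  0  0  0]
  M: [ 1  1  0  0  0  3]
Echelon form has 3 nonzero rows (pivots: ρ,m,ΔT)
6 vars − rank 3 = 3 Π groups

3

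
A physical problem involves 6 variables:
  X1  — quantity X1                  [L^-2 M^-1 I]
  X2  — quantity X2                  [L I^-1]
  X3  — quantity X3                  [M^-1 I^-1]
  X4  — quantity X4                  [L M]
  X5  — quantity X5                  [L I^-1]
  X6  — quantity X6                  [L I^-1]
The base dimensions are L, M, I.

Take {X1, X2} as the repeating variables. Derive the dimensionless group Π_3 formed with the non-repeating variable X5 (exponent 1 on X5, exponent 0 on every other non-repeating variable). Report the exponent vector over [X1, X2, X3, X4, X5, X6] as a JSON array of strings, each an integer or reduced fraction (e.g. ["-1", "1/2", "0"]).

Exponent matrix [L,M,I] × [X1,X2,X3,X4,X5,X6]:
  L: [-2  1  0  1  1  1]
  M: [-1  0 -1  1  0  0]
  I: [ 1 -1 -1  0 -1 -1]
RREF → pivots at {X1,X2} ⇒ r = 2
Pivot set = {X1,X2}, free = {X3,X4,X5,X6}
RREF:
  r0: [   1    0    1   -1    0    0]
  r1: [   0    1    2   -1    1    1]
  r2: [   0    0    0    0    0    0]
Fix exponent of X5 at 1, X3 at 0, X4 at 0, X6 at 0; solve each RREF row for its pivot's exponent:
  r0: exp(X1) + (0)·1 = 0 ⇒ exp(X1) = 0
  r1: exp(X2) + (1)·1 = 0 ⇒ exp(X2) = -1
Π_3 = X2^-1 · X5

["0", "-1", "0", "0", "1", "0"]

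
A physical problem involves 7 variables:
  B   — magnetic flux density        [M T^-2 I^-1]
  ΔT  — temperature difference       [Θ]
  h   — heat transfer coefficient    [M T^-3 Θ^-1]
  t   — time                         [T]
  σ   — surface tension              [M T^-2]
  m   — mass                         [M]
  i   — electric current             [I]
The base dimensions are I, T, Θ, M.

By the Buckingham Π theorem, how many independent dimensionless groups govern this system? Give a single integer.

Exponent matrix [I,T,Θ,M] × [B,ΔT,h,t,σ,m,i]:
  I: [-1  0  0  0  0  0  1]
  T: [-2  0 -3  1 -2  0  0]
  Θ: [ 0  1 -1  0  0  0  0]
  M: [ 1  0  1  0  1  1  0]
Echelon form has 4 nonzero rows (pivots: B,ΔT,h,t)
n=7, r=4 ⇒ 3 dimensionless groups

3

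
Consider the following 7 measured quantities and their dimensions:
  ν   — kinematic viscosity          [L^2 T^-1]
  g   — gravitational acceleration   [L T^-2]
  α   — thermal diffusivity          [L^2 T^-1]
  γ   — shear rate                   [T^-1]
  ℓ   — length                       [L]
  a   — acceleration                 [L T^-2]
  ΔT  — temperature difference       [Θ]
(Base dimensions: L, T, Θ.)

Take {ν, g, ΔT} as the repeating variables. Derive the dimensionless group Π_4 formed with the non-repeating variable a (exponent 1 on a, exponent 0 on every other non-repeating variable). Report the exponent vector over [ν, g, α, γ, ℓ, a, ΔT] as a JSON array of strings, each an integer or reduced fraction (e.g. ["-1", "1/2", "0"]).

["0", "-1", "0", "0", "0", "1", "0"]

Exponent matrix [L,T,Θ] × [ν,g,α,γ,ℓ,a,ΔT]:
  L: [ 2  1  2  0  1  1  0]
  T: [-1 -2 -1 -1  0 -2  0]
  Θ: [ 0  0  0  0  0  0  1]
RREF → pivots at {ν,g,ΔT} ⇒ r = 3
Repeat: ν,g,ΔT; free: α,γ,ℓ,a
RREF:
  r0: [   1    0    1 -1/3  2/3    0    0]
  r1: [   0    1    0  2/3 -1/3    1    0]
  r2: [   0    0    0    0    0    0    1]
Fix exponent of a at 1, α at 0, γ at 0, ℓ at 0; solve each RREF row for its pivot's exponent:
  r0: exp(ν) + (0)·1 = 0 ⇒ exp(ν) = 0
  r1: exp(g) + (1)·1 = 0 ⇒ exp(g) = -1
  r2: exp(ΔT) + (0)·1 = 0 ⇒ exp(ΔT) = 0
Π_4 = g^-1 · a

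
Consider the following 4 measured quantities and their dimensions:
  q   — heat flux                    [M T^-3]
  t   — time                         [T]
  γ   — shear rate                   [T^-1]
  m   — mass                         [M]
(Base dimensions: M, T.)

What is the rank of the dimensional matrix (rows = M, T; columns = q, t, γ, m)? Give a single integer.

Exponent matrix [M,T] × [q,t,γ,m]:
  M: [ 1  0  0  1]
  T: [-3  1 -1  0]
Echelon form has 2 nonzero rows (pivots: q,t)

2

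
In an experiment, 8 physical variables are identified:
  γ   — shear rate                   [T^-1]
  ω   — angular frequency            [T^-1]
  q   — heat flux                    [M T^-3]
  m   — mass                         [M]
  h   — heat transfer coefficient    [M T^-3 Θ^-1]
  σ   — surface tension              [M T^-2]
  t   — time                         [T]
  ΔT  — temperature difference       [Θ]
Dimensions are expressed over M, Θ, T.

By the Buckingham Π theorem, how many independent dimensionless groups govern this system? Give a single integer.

5

Dimensional matrix (M×Θ×T by γ×ω×q×m×h×σ×t×ΔT):
  M: [ 0  0  1  1  1  1  0  0]
  Θ: [ 0  0  0  0 -1  0  0  1]
  T: [-1 -1 -3  0 -3 -2  1  0]
Echelon form has 3 nonzero rows (pivots: γ,q,h)
Π count = n − r = 8 − 3 = 5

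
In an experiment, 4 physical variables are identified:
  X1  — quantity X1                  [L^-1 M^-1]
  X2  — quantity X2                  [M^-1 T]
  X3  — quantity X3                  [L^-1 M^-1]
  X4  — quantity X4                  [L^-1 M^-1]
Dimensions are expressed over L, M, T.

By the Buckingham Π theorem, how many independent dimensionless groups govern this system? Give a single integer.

Exponent matrix [L,M,T] × [X1,X2,X3,X4]:
  L: [-1  0 -1 -1]
  M: [-1 -1 -1 -1]
  T: [ 0  1  0  0]
RREF → pivots at {X1,X2} ⇒ r = 2
Π count = n − r = 4 − 2 = 2

2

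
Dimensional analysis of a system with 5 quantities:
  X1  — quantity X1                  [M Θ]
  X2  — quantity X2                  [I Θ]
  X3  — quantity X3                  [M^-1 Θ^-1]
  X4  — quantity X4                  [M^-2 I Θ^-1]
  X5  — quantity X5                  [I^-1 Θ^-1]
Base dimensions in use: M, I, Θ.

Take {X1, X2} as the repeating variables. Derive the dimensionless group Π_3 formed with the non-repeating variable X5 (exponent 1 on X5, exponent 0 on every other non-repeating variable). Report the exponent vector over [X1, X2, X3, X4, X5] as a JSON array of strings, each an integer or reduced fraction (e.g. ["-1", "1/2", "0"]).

Exponent matrix [M,I,Θ] × [X1,X2,X3,X4,X5]:
  M: [ 1  0 -1 -2  0]
  I: [ 0  1  0  1 -1]
  Θ: [ 1  1 -1 -1 -1]
Echelon form has 2 nonzero rows (pivots: X1,X2)
Repeat: X1,X2; free: X3,X4,X5
RREF:
  r0: [   1    0   -1   -2    0]
  r1: [   0    1    0    1   -1]
  r2: [   0    0    0    0    0]
Fix exponent of X5 at 1, X3 at 0, X4 at 0; solve each RREF row for its pivot's exponent:
  r0: exp(X1) + (0)·1 = 0 ⇒ exp(X1) = 0
  r1: exp(X2) + (-1)·1 = 0 ⇒ exp(X2) = 1
Π_3 = X2 · X5

["0", "1", "0", "0", "1"]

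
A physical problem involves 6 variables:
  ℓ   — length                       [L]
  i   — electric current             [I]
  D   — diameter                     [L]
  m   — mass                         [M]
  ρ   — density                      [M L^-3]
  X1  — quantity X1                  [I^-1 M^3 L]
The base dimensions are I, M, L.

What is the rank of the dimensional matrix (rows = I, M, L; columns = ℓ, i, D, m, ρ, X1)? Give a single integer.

3

Dimensional matrix (I×M×L by ℓ×i×D×m×ρ×X1):
  I: [ 0  1  0  0  0 -1]
  M: [ 0  0  0  1  1  3]
  L: [ 1  0  1  0 -3  1]
Echelon form has 3 nonzero rows (pivots: ℓ,i,m)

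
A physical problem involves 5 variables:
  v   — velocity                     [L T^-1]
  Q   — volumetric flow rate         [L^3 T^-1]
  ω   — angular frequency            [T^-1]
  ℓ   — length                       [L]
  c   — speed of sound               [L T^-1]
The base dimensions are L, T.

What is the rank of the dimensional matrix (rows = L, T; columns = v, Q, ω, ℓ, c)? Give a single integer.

Exponent matrix [L,T] × [v,Q,ω,ℓ,c]:
  L: [ 1  3  0  1  1]
  T: [-1 -1 -1  0 -1]
Echelon form has 2 nonzero rows (pivots: v,Q)

2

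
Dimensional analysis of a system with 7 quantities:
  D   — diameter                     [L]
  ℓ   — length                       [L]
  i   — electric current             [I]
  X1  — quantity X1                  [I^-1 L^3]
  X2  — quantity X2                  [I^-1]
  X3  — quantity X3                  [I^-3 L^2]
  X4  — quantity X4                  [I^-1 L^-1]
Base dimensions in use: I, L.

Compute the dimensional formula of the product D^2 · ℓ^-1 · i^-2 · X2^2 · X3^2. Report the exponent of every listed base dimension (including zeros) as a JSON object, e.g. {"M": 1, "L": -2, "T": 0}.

{"I": -10, "L": 5}

Exponent matrix [I,L] × [D,ℓ,i,X1,X2,X3,X4]:
  I: [ 0  0  1 -1 -1 -3 -1]
  L: [ 1  1  0  3  0  2 -1]
  [I]: (2)·0+(-1)·0+(-2)·1+(2)·-1+(2)·-3 = -10
  [L]: (2)·1+(-1)·1+(-2)·0+(2)·0+(2)·2 = 5
⇒ I^-10 L^5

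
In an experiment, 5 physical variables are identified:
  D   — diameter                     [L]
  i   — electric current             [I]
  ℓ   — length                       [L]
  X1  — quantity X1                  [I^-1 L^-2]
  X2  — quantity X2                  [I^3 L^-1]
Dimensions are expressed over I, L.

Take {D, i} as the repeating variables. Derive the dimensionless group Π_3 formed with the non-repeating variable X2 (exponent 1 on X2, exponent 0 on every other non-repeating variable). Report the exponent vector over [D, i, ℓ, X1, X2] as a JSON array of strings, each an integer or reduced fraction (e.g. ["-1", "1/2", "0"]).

["1", "-3", "0", "0", "1"]

Exponent matrix [I,L] × [D,i,ℓ,X1,X2]:
  I: [ 0  1  0 -1  3]
  L: [ 1  0  1 -2 -1]
RREF → pivots at {D,i} ⇒ r = 2
Repeat: D,i; free: ℓ,X1,X2
RREF:
  r0: [   1    0    1   -2   -1]
  r1: [   0    1    0   -1    3]
Fix exponent of X2 at 1, ℓ at 0, X1 at 0; solve each RREF row for its pivot's exponent:
  r0: exp(D) + (-1)·1 = 0 ⇒ exp(D) = 1
  r1: exp(i) + (3)·1 = 0 ⇒ exp(i) = -3
Π_3 = D · i^-3 · X2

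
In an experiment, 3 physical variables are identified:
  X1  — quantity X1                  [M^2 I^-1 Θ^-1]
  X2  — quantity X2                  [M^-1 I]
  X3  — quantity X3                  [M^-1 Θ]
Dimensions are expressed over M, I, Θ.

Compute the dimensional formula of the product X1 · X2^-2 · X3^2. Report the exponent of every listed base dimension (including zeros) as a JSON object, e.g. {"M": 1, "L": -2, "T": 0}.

Write exponents as rows M,I,Θ / cols X1,X2,X3:
  M: [ 2 -1 -1]
  I: [-1  1  0]
  Θ: [-1  0  1]
  [M]: (1)·2+(-2)·-1+(2)·-1 = 2
  [I]: (1)·-1+(-2)·1+(2)·0 = -3
  [Θ]: (1)·-1+(-2)·0+(2)·1 = 1
⇒ M^2 I^-3 Θ

{"M": 2, "I": -3, "Θ": 1}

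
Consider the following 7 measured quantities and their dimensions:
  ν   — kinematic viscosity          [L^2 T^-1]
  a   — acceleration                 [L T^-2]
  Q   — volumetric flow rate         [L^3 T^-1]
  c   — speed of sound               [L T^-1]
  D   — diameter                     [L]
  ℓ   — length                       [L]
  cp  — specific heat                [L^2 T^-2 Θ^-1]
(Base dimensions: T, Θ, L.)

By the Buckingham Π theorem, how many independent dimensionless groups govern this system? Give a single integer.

4

Write exponents as rows T,Θ,L / cols ν,a,Q,c,D,ℓ,cp:
  T: [-1 -2 -1 -1  0  0 -2]
  Θ: [ 0  0  0  0  0  0 -1]
  L: [ 2  1  3  1  1  1  2]
RREF → pivots at {ν,a,cp} ⇒ r = 3
7 vars − rank 3 = 4 Π groups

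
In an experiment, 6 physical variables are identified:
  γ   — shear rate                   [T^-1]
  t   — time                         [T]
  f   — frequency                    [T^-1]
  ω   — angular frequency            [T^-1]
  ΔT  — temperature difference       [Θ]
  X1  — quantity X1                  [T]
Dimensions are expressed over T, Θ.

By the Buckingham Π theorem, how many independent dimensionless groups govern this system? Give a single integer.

Write exponents as rows T,Θ / cols γ,t,f,ω,ΔT,X1:
  T: [-1  1 -1 -1  0  1]
  Θ: [ 0  0  0  0  1  0]
Row reduction gives pivot columns γ,ΔT; rank = 2
n=6, r=2 ⇒ 4 dimensionless groups

4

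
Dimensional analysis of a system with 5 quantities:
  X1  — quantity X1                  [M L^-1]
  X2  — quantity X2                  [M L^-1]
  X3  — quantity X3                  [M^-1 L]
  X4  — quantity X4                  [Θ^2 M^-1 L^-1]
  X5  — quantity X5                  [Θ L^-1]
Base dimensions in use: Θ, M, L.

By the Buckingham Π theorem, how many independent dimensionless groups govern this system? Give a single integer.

3

Dimensional matrix (Θ×M×L by X1×X2×X3×X4×X5):
  Θ: [ 0  0  0  2  1]
  M: [ 1  1 -1 -1  0]
  L: [-1 -1  1 -1 -1]
Echelon form has 2 nonzero rows (pivots: X1,X4)
5 vars − rank 2 = 3 Π groups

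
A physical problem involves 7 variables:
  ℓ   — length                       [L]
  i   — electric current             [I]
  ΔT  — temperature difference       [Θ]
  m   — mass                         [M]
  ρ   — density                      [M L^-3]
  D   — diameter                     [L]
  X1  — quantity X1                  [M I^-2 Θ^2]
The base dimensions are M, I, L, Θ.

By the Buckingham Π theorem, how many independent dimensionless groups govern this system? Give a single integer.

Write exponents as rows M,I,L,Θ / cols ℓ,i,ΔT,m,ρ,D,X1:
  M: [ 0  0  0  1  1  0  1]
  I: [ 0  1  0  0  0  0 -2]
  L: [ 1  0  0  0 -3  1  0]
  Θ: [ 0  0  1  0  0  0  2]
Echelon form has 4 nonzero rows (pivots: ℓ,i,ΔT,m)
7 vars − rank 4 = 3 Π groups

3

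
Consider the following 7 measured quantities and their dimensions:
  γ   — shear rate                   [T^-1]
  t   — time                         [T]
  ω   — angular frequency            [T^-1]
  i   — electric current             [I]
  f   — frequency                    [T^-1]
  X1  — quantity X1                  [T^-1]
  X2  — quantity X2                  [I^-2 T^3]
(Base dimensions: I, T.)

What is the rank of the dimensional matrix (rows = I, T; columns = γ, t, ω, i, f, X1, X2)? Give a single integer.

Write exponents as rows I,T / cols γ,t,ω,i,f,X1,X2:
  I: [ 0  0  0  1  0  0 -2]
  T: [-1  1 -1  0 -1 -1  3]
Echelon form has 2 nonzero rows (pivots: γ,i)

2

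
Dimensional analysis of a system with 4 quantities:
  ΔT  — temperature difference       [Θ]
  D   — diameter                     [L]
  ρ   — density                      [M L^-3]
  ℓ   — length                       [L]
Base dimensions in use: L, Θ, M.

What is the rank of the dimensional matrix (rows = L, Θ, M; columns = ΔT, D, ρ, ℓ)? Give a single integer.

Exponent matrix [L,Θ,M] × [ΔT,D,ρ,ℓ]:
  L: [ 0  1 -3  1]
  Θ: [ 1  0  0  0]
  M: [ 0  0  1  0]
Echelon form has 3 nonzero rows (pivots: ΔT,D,ρ)

3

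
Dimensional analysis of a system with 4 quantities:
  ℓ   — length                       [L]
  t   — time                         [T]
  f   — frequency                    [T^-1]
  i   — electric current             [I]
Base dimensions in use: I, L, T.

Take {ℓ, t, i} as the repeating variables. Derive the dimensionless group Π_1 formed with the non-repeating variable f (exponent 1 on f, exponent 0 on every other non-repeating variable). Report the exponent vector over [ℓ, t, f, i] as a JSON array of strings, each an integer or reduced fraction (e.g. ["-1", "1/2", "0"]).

["0", "1", "1", "0"]

Write exponents as rows I,L,T / cols ℓ,t,f,i:
  I: [ 0  0  0  1]
  L: [ 1  0  0  0]
  T: [ 0  1 -1  0]
Echelon form has 3 nonzero rows (pivots: ℓ,t,i)
Repeat: ℓ,t,i; free: f
RREF:
  r0: [   1    0    0    0]
  r1: [   0    1   -1    0]
  r2: [   0    0    0    1]
Fix exponent of f at 1; solve each RREF row for its pivot's exponent:
  r0: exp(ℓ) + (0)·1 = 0 ⇒ exp(ℓ) = 0
  r1: exp(t) + (-1)·1 = 0 ⇒ exp(t) = 1
  r2: exp(i) + (0)·1 = 0 ⇒ exp(i) = 0
Π_1 = t · f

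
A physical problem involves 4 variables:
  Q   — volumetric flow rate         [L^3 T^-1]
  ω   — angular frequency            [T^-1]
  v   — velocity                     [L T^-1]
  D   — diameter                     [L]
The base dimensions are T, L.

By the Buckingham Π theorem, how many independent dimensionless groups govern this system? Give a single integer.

Exponent matrix [T,L] × [Q,ω,v,D]:
  T: [-1 -1 -1  0]
  L: [ 3  0  1  1]
Echelon form has 2 nonzero rows (pivots: Q,ω)
Π count = n − r = 4 − 2 = 2

2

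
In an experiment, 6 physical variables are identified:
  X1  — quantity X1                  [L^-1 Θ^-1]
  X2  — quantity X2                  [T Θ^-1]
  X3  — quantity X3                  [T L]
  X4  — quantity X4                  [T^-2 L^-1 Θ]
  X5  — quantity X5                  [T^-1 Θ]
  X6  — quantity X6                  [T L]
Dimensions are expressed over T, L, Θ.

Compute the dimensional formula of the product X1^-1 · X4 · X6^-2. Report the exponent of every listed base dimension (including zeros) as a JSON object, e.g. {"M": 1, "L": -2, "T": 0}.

Dimensional matrix (T×L×Θ by X1×X2×X3×X4×X5×X6):
  T: [ 0  1  1 -2 -1  1]
  L: [-1  0  1 -1  0  1]
  Θ: [-1 -1  0  1  1  0]
  [T]: (-1)·0+(1)·-2+(-2)·1 = -4
  [L]: (-1)·-1+(1)·-1+(-2)·1 = -2
  [Θ]: (-1)·-1+(1)·1+(-2)·0 = 2
⇒ T^-4 L^-2 Θ^2

{"T": -4, "L": -2, "Θ": 2}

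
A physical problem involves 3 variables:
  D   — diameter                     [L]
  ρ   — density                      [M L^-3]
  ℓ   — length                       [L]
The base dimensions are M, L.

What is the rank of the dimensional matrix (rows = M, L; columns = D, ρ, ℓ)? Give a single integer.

2

Write exponents as rows M,L / cols D,ρ,ℓ:
  M: [ 0  1  0]
  L: [ 1 -3  1]
Echelon form has 2 nonzero rows (pivots: D,ρ)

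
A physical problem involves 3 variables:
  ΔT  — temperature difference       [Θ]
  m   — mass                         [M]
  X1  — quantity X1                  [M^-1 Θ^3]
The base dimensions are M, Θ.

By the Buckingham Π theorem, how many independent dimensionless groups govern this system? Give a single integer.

Exponent matrix [M,Θ] × [ΔT,m,X1]:
  M: [ 0  1 -1]
  Θ: [ 1  0  3]
Row reduction gives pivot columns ΔT,m; rank = 2
n=3, r=2 ⇒ 1 dimensionless group

1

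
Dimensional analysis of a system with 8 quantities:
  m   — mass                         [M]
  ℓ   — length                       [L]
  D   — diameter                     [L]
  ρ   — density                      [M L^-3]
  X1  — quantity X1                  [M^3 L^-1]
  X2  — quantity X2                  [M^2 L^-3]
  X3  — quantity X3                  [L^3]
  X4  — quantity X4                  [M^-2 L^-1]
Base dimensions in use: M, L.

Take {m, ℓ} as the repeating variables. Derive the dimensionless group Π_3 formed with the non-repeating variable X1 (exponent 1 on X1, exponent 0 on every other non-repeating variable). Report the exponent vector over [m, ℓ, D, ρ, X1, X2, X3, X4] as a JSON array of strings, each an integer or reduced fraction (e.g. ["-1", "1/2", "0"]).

Write exponents as rows M,L / cols m,ℓ,D,ρ,X1,X2,X3,X4:
  M: [ 1  0  0  1  3  2  0 -2]
  L: [ 0  1  1 -3 -1 -3  3 -1]
RREF → pivots at {m,ℓ} ⇒ r = 2
Pivot set = {m,ℓ}, free = {D,ρ,X1,X2,X3,X4}
RREF:
  r0: [   1    0    0    1    3    2    0   -2]
  r1: [   0    1    1   -3   -1   -3    3   -1]
Fix exponent of X1 at 1, D at 0, ρ at 0, X2 at 0, X3 at 0, X4 at 0; solve each RREF row for its pivot's exponent:
  r0: exp(m) + (3)·1 = 0 ⇒ exp(m) = -3
  r1: exp(ℓ) + (-1)·1 = 0 ⇒ exp(ℓ) = 1
Π_3 = m^-3 · ℓ · X1

["-3", "1", "0", "0", "1", "0", "0", "0"]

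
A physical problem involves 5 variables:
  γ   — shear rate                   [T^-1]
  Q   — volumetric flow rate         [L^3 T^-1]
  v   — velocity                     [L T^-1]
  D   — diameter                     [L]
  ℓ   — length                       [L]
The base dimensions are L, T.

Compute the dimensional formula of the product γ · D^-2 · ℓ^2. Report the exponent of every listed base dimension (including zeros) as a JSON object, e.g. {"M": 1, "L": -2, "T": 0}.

{"L": 0, "T": -1}

Dimensional matrix (L×T by γ×Q×v×D×ℓ):
  L: [ 0  3  1  1  1]
  T: [-1 -1 -1  0  0]
  [L]: (1)·0+(-2)·1+(2)·1 = 0
  [T]: (1)·-1+(-2)·0+(2)·0 = -1
⇒ T^-1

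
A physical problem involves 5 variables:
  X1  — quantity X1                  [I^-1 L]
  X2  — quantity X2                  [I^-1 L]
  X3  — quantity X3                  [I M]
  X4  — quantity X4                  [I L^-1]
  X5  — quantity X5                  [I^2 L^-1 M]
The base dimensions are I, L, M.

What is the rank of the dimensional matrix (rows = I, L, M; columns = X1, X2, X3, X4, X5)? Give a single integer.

2

Exponent matrix [I,L,M] × [X1,X2,X3,X4,X5]:
  I: [-1 -1  1  1  2]
  L: [ 1  1  0 -1 -1]
  M: [ 0  0  1  0  1]
Echelon form has 2 nonzero rows (pivots: X1,X3)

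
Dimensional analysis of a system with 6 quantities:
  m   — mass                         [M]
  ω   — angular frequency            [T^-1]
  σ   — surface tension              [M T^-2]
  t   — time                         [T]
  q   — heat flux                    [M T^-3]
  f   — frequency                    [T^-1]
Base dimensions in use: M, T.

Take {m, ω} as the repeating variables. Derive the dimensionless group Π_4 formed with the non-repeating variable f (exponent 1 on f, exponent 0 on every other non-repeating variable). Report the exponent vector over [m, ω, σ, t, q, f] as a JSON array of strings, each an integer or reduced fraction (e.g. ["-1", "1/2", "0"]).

Write exponents as rows M,T / cols m,ω,σ,t,q,f:
  M: [ 1  0  1  0  1  0]
  T: [ 0 -1 -2  1 -3 -1]
Echelon form has 2 nonzero rows (pivots: m,ω)
Repeat: m,ω; free: σ,t,q,f
RREF:
  r0: [   1    0    1    0    1    0]
  r1: [   0    1    2   -1    3    1]
Fix exponent of f at 1, σ at 0, t at 0, q at 0; solve each RREF row for its pivot's exponent:
  r0: exp(m) + (0)·1 = 0 ⇒ exp(m) = 0
  r1: exp(ω) + (1)·1 = 0 ⇒ exp(ω) = -1
Π_4 = ω^-1 · f

["0", "-1", "0", "0", "0", "1"]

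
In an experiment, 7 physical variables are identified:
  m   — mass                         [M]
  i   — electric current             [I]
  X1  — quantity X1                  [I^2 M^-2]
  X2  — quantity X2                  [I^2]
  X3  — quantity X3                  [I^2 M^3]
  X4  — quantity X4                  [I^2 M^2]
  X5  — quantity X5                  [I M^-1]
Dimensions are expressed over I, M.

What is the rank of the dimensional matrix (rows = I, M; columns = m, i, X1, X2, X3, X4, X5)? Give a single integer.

2

Exponent matrix [I,M] × [m,i,X1,X2,X3,X4,X5]:
  I: [ 0  1  2  2  2  2  1]
  M: [ 1  0 -2  0  3  2 -1]
Echelon form has 2 nonzero rows (pivots: m,i)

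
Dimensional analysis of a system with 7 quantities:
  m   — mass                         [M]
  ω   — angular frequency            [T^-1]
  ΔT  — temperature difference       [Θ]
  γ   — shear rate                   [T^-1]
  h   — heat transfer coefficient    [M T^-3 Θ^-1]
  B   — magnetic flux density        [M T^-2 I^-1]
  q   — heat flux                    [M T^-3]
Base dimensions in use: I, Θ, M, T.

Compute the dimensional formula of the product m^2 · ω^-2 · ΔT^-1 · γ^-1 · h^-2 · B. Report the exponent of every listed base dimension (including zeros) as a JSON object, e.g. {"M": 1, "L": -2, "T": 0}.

{"I": -1, "Θ": 1, "M": 1, "T": 7}

Dimensional matrix (I×Θ×M×T by m×ω×ΔT×γ×h×B×q):
  I: [ 0  0  0  0  0 -1  0]
  Θ: [ 0  0  1  0 -1  0  0]
  M: [ 1  0  0  0  1  1  1]
  T: [ 0 -1  0 -1 -3 -2 -3]
  [I]: (2)·0+(-2)·0+(-1)·0+(-1)·0+(-2)·0+(1)·-1 = -1
  [Θ]: (2)·0+(-2)·0+(-1)·1+(-1)·0+(-2)·-1+(1)·0 = 1
  [M]: (2)·1+(-2)·0+(-1)·0+(-1)·0+(-2)·1+(1)·1 = 1
  [T]: (2)·0+(-2)·-1+(-1)·0+(-1)·-1+(-2)·-3+(1)·-2 = 7
⇒ I^-1 Θ M T^7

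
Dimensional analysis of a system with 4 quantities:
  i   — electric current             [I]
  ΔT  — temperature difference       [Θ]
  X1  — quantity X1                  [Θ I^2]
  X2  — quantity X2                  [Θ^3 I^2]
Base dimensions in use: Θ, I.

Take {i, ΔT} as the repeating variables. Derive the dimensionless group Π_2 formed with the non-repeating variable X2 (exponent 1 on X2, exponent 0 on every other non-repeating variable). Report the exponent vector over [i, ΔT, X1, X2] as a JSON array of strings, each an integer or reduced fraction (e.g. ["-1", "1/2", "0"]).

["-2", "-3", "0", "1"]

Write exponents as rows Θ,I / cols i,ΔT,X1,X2:
  Θ: [ 0  1  1  3]
  I: [ 1  0  2  2]
Echelon form has 2 nonzero rows (pivots: i,ΔT)
Repeat: i,ΔT; free: X1,X2
RREF:
  r0: [   1    0    2    2]
  r1: [   0    1    1    3]
Fix exponent of X2 at 1, X1 at 0; solve each RREF row for its pivot's exponent:
  r0: exp(i) + (2)·1 = 0 ⇒ exp(i) = -2
  r1: exp(ΔT) + (3)·1 = 0 ⇒ exp(ΔT) = -3
Π_2 = i^-2 · ΔT^-3 · X2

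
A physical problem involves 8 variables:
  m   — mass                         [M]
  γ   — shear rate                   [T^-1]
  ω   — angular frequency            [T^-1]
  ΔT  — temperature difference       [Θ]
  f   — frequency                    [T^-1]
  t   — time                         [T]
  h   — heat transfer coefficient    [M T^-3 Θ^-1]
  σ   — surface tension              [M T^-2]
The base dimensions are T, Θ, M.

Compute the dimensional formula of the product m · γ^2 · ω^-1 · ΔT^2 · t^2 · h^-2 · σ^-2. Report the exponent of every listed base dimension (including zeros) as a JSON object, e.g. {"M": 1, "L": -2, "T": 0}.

Exponent matrix [T,Θ,M] × [m,γ,ω,ΔT,f,t,h,σ]:
  T: [ 0 -1 -1  0 -1  1 -3 -2]
  Θ: [ 0  0  0  1  0  0 -1  0]
  M: [ 1  0  0  0  0  0  1  1]
  [T]: (1)·0+(2)·-1+(-1)·-1+(2)·0+(2)·1+(-2)·-3+(-2)·-2 = 11
  [Θ]: (1)·0+(2)·0+(-1)·0+(2)·1+(2)·0+(-2)·-1+(-2)·0 = 4
  [M]: (1)·1+(2)·0+(-1)·0+(2)·0+(2)·0+(-2)·1+(-2)·1 = -3
⇒ T^11 Θ^4 M^-3

{"T": 11, "Θ": 4, "M": -3}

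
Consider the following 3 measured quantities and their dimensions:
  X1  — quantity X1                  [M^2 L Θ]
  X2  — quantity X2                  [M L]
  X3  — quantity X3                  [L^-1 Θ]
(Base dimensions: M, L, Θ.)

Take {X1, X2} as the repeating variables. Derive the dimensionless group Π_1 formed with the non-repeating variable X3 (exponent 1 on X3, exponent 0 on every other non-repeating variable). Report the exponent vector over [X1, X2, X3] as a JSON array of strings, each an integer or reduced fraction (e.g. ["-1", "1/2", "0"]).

Exponent matrix [M,L,Θ] × [X1,X2,X3]:
  M: [ 2  1  0]
  L: [ 1  1 -1]
  Θ: [ 1  0  1]
Row reduction gives pivot columns X1,X2; rank = 2
Repeat: X1,X2; free: X3
RREF:
  r0: [   1    0    1]
  r1: [   0    1   -2]
  r2: [   0    0    0]
Fix exponent of X3 at 1; solve each RREF row for its pivot's exponent:
  r0: exp(X1) + (1)·1 = 0 ⇒ exp(X1) = -1
  r1: exp(X2) + (-2)·1 = 0 ⇒ exp(X2) = 2
Π_1 = X1^-1 · X2^2 · X3

["-1", "2", "1"]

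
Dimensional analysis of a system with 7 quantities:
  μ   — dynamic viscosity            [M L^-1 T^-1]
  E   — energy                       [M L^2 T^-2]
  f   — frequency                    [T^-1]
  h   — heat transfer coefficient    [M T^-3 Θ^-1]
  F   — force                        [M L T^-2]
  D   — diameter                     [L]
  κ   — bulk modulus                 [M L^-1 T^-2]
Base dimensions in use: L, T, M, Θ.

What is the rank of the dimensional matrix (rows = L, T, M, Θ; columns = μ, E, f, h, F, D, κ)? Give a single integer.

4

Exponent matrix [L,T,M,Θ] × [μ,E,f,h,F,D,κ]:
  L: [-1  2  0  0  1  1 -1]
  T: [-1 -2 -1 -3 -2  0 -2]
  M: [ 1  1  0  1  1  0  1]
  Θ: [ 0  0  0 -1  0  0  0]
RREF → pivots at {μ,E,f,h} ⇒ r = 4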